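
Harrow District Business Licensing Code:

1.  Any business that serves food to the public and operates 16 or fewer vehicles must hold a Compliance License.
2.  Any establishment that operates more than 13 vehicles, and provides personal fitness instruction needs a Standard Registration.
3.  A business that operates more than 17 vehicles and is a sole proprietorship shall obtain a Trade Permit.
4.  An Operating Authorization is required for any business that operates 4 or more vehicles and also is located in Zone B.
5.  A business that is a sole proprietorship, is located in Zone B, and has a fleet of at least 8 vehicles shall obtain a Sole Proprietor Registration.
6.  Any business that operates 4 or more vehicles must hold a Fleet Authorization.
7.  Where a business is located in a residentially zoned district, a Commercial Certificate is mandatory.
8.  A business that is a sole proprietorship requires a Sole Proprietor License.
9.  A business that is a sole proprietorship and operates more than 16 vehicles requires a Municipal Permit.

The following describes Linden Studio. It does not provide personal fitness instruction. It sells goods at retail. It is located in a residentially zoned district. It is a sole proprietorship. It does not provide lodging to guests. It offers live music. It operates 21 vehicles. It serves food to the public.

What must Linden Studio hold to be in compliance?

Commercial Certificate, Fleet Authorization, Municipal Permit, Sole Proprietor License, Trade Permit

1. serves food to the public; vehicles 21 > 16 → Compliance License not required.
2. vehicles 21 > 13; does not provide personal fitness instruction → Standard Registration not required.
3. vehicles 21 > 17; is a sole proprietorship → Trade Permit required.
4. vehicles 21 ≥ 4; is located in a residentially zoned district (not: is located in Zone B) → Operating Authorization not required.
5. is a sole proprietorship; is located in a residentially zoned district (not: is located in Zone B); vehicles 21 ≥ 8 → Sole Proprietor Registration not required.
6. vehicles 21 ≥ 4 → Fleet Authorization required.
7. is located in a residentially zoned district → Commercial Certificate required.
8. is a sole proprietorship → Sole Proprietor License required.
9. is a sole proprietorship; vehicles 21 > 16 → Municipal Permit required.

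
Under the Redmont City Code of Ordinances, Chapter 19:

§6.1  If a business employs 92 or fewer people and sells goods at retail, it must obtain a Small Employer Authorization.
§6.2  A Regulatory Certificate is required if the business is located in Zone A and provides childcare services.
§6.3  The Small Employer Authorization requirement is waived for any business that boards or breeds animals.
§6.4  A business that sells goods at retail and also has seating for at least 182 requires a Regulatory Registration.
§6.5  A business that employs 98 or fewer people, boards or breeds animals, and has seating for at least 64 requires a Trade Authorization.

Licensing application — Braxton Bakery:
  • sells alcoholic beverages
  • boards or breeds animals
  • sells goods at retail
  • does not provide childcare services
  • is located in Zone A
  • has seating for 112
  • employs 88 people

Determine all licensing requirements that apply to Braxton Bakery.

§6.1 employees 88 ≤ 92; sells goods at retail → Small Employer Authorization required.
§6.2 is located in Zone A; does not provide childcare services → Regulatory Certificate not required.
§6.3 boards or breeds animals → exempt from Small Employer Authorization.
§6.4 sells goods at retail; seating 112 < 182 → Regulatory Registration not required.
§6.5 employees 88 ≤ 98; boards or breeds animals; seating 112 ≥ 64 → Trade Authorization required.

Trade Authorization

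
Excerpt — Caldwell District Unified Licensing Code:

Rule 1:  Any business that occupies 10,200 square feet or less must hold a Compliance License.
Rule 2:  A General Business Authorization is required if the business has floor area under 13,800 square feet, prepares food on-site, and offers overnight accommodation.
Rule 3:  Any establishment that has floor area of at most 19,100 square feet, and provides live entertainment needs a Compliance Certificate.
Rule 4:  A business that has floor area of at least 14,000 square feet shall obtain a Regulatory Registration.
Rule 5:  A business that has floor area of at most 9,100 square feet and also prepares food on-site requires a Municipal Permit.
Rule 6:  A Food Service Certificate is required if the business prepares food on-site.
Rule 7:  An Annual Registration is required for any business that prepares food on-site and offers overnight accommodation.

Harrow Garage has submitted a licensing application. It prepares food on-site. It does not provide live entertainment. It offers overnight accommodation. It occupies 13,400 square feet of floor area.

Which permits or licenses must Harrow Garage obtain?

Annual Registration, Food Service Certificate, General Business Authorization

Rule 1: floor area 13,400 square feet > 10,200 square feet → Compliance License not required.
Rule 2: floor area 13,400 square feet < 13,800 square feet; prepares food on-site; offers overnight accommodation → General Business Authorization required.
Rule 3: floor area 13,400 square feet ≤ 19,100 square feet; does not provide live entertainment → Compliance Certificate not required.
Rule 4: floor area 13,400 square feet < 14,000 square feet → Regulatory Registration not required.
Rule 5: floor area 13,400 square feet > 9,100 square feet; prepares food on-site → Municipal Permit not required.
Rule 6: prepares food on-site → Food Service Certificate required.
Rule 7: prepares food on-site; offers overnight accommodation → Annual Registration required.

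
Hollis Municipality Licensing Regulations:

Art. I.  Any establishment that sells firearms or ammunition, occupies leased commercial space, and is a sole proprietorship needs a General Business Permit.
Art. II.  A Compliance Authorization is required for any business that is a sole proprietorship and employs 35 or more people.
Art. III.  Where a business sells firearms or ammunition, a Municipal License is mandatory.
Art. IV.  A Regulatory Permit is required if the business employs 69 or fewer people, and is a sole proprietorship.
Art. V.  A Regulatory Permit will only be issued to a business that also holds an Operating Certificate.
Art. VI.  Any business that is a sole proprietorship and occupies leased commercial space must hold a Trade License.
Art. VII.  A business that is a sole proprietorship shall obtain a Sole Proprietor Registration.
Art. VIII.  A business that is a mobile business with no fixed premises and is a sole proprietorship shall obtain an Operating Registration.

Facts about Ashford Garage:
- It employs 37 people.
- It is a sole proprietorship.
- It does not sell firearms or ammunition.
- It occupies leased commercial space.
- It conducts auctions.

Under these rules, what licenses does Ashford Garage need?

Compliance Authorization, Operating Certificate, Regulatory Permit, Sole Proprietor Registration, Trade License

Art. I. does not sell firearms or ammunition; occupies leased commercial space; is a sole proprietorship → General Business Permit not required.
Art. II. is a sole proprietorship; employees 37 ≥ 35 → Compliance Authorization required.
Art. III. does not sell firearms or ammunition → Municipal License not required.
Art. IV. employees 37 ≤ 69; is a sole proprietorship → Regulatory Permit required.
Art. V. Regulatory Permit is required → Operating Certificate also required.
Art. VI. is a sole proprietorship; occupies leased commercial space → Trade License required.
Art. VII. is a sole proprietorship → Sole Proprietor Registration required.
Art. VIII. occupies leased commercial space (not: is a mobile business with no fixed premises); is a sole proprietorship → Operating Registration not required.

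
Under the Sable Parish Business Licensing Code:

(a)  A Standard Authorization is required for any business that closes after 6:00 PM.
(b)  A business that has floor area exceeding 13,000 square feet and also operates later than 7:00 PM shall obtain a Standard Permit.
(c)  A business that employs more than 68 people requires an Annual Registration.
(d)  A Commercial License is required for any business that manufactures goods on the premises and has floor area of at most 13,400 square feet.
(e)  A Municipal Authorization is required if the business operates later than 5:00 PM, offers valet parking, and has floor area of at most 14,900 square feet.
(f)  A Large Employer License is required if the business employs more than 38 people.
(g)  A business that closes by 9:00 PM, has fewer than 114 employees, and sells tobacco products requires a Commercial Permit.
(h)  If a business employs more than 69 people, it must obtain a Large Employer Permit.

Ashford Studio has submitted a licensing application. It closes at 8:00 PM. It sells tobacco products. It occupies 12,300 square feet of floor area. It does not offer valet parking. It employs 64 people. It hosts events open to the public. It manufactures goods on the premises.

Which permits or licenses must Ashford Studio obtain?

Commercial License, Commercial Permit, Large Employer License, Standard Authorization

(a) closes 8:00 PM, after 6:00 PM → Standard Authorization required.
(b) floor area 12,300 square feet ≤ 13,000 square feet; closes 8:00 PM, after 7:00 PM → Standard Permit not required.
(c) employees 64 ≤ 68 → Annual Registration not required.
(d) manufactures goods on the premises; floor area 12,300 square feet ≤ 13,400 square feet → Commercial License required.
(e) closes 8:00 PM, after 5:00 PM; does not offer valet parking; floor area 12,300 square feet ≤ 14,900 square feet → Municipal Authorization not required.
(f) employees 64 > 38 → Large Employer License required.
(g) closes 8:00 PM, at/before 9:00 PM; employees 64 < 114; sells tobacco products → Commercial Permit required.
(h) employees 64 ≤ 69 → Large Employer Permit not required.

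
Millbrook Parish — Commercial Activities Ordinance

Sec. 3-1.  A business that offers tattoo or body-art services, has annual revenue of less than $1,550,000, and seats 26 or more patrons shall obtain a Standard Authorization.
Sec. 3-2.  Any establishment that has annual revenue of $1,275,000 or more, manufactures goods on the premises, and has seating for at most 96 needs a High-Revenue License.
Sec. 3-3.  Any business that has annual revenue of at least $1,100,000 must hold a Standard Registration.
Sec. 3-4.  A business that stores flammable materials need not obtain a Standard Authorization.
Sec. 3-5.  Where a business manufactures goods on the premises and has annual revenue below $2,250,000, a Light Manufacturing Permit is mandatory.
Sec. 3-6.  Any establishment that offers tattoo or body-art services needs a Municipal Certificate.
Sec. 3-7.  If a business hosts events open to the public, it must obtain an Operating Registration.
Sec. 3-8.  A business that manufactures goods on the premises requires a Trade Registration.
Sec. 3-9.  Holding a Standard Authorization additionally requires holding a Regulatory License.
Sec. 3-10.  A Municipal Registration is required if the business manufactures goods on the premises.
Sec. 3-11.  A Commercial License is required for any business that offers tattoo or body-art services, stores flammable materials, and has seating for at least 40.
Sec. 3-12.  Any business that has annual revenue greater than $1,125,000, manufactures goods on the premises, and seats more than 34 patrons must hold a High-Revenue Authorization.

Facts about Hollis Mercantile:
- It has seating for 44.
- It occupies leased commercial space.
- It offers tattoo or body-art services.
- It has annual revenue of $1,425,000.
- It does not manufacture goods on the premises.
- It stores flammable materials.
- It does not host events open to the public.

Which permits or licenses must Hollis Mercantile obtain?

Sec. 3-1. offers tattoo or body-art services; revenue $1,425,000 < $1,550,000; seating 44 ≥ 26 → Standard Authorization required.
Sec. 3-2. revenue $1,425,000 ≥ $1,275,000; does not manufacture goods on the premises; seating 44 ≤ 96 → High-Revenue License not required.
Sec. 3-3. revenue $1,425,000 ≥ $1,100,000 → Standard Registration required.
Sec. 3-4. stores flammable materials → exempt from Standard Authorization.
Sec. 3-5. does not manufacture goods on the premises; revenue $1,425,000 < $2,250,000 → Light Manufacturing Permit not required.
Sec. 3-6. offers tattoo or body-art services → Municipal Certificate required.
Sec. 3-7. does not host events open to the public → Operating Registration not required.
Sec. 3-8. does not manufacture goods on the premises → Trade Registration not required.
Sec. 3-9. Standard Authorization is not required → no effect.
Sec. 3-10. does not manufacture goods on the premises → Municipal Registration not required.
Sec. 3-11. offers tattoo or body-art services; stores flammable materials; seating 44 ≥ 40 → Commercial License required.
Sec. 3-12. revenue $1,425,000 > $1,125,000; does not manufacture goods on the premises; seating 44 > 34 → High-Revenue Authorization not required.

Commercial License, Municipal Certificate, Standard Registration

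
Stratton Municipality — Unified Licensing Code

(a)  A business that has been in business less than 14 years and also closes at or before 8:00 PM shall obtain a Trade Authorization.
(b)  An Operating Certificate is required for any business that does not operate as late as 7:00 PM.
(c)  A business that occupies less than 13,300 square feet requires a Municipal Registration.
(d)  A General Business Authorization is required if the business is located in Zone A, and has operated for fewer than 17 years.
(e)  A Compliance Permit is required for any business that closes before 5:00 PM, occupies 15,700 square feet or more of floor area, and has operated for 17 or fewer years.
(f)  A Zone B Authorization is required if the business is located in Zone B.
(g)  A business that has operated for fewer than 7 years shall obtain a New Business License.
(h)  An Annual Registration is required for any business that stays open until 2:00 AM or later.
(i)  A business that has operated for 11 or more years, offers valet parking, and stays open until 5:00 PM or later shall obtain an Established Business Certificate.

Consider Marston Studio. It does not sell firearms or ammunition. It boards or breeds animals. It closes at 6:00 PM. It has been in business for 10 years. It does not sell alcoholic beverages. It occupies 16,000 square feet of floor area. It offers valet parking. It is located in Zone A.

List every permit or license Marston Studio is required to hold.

General Business Authorization, Operating Certificate, Trade Authorization

(a) years in business 10 < 14; closes 6:00 PM, at/before 8:00 PM → Trade Authorization required.
(b) closes 6:00 PM, at/before 7:00 PM → Operating Certificate required.
(c) floor area 16,000 square feet ≥ 13,300 square feet → Municipal Registration not required.
(d) is located in Zone A; years in business 10 < 17 → General Business Authorization required.
(e) closes 6:00 PM, after 5:00 PM; floor area 16,000 square feet ≥ 15,700 square feet; years in business 10 ≤ 17 → Compliance Permit not required.
(f) is located in Zone A (not: is located in Zone B) → Zone B Authorization not required.
(g) years in business 10 ≥ 7 → New Business License not required.
(h) closes 6:00 PM, at/before 2:00 AM → Annual Registration not required.
(i) years in business 10 < 11; offers valet parking; closes 6:00 PM, after 5:00 PM → Established Business Certificate not required.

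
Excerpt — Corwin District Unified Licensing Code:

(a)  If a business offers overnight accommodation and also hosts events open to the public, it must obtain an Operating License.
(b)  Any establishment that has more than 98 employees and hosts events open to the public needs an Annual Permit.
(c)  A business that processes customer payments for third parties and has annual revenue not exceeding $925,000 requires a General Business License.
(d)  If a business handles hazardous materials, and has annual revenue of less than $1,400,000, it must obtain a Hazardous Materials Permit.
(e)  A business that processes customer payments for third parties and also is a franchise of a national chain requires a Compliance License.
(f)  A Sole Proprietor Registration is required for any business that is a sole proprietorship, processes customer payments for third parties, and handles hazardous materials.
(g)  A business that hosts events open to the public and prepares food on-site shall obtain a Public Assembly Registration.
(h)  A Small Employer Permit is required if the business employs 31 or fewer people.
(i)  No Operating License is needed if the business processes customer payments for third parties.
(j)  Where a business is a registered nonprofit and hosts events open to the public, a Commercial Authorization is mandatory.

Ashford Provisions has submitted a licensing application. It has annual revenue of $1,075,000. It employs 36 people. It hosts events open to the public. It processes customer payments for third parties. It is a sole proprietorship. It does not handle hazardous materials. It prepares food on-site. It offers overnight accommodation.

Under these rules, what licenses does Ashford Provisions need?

Public Assembly Registration

(a) offers overnight accommodation; hosts events open to the public → Operating License required.
(b) employees 36 ≤ 98; hosts events open to the public → Annual Permit not required.
(c) processes customer payments for third parties; revenue $1,075,000 > $925,000 → General Business License not required.
(d) does not handle hazardous materials; revenue $1,075,000 < $1,400,000 → Hazardous Materials Permit not required.
(e) processes customer payments for third parties; is a sole proprietorship (not: is a franchise of a national chain) → Compliance License not required.
(f) is a sole proprietorship; processes customer payments for third parties; does not handle hazardous materials → Sole Proprietor Registration not required.
(g) hosts events open to the public; prepares food on-site → Public Assembly Registration required.
(h) employees 36 > 31 → Small Employer Permit not required.
(i) processes customer payments for third parties → exempt from Operating License.
(j) is a sole proprietorship (not: is a registered nonprofit); hosts events open to the public → Commercial Authorization not required.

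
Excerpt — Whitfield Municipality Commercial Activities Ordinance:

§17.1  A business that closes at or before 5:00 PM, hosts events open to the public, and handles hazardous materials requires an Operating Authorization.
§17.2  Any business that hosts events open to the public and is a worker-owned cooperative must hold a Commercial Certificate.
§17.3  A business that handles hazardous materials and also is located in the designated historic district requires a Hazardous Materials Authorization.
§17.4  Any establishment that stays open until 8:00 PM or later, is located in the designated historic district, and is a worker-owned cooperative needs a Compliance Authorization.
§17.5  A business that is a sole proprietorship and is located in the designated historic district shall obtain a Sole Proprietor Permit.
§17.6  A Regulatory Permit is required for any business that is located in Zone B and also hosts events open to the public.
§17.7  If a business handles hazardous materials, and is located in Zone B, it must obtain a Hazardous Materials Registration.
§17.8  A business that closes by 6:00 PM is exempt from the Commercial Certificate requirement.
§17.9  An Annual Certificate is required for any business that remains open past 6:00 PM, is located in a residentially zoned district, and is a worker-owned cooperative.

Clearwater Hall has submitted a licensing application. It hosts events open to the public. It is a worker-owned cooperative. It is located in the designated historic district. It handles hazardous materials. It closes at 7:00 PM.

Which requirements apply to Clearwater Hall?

Commercial Certificate, Hazardous Materials Authorization

§17.1 closes 7:00 PM, after 5:00 PM; hosts events open to the public; handles hazardous materials → Operating Authorization not required.
§17.2 hosts events open to the public; is a worker-owned cooperative → Commercial Certificate required.
§17.3 handles hazardous materials; is located in the designated historic district → Hazardous Materials Authorization required.
§17.4 closes 7:00 PM, at/before 8:00 PM; is located in the designated historic district; is a worker-owned cooperative → Compliance Authorization not required.
§17.5 is a worker-owned cooperative (not: is a sole proprietorship); is located in the designated historic district → Sole Proprietor Permit not required.
§17.6 is located in the designated historic district (not: is located in Zone B); hosts events open to the public → Regulatory Permit not required.
§17.7 handles hazardous materials; is located in the designated historic district (not: is located in Zone B) → Hazardous Materials Registration not required.
§17.8 closes 7:00 PM, after 6:00 PM → Commercial Certificate exemption does not apply.
§17.9 closes 7:00 PM, after 6:00 PM; is located in the designated historic district (not: is located in a residentially zoned district); is a worker-owned cooperative → Annual Certificate not required.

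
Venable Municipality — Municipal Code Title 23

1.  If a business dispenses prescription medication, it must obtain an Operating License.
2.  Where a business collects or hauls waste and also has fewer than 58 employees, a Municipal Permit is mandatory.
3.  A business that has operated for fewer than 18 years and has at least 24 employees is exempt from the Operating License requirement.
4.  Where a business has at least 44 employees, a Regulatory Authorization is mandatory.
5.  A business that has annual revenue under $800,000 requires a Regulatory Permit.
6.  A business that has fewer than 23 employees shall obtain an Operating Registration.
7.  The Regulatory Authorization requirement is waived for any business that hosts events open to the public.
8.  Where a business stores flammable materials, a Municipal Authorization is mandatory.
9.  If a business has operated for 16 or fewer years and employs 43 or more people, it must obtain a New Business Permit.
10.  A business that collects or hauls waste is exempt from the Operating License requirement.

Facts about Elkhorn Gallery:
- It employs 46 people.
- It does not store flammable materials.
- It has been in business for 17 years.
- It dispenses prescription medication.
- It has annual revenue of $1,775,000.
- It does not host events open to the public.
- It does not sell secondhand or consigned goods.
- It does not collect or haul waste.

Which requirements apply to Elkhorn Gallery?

Regulatory Authorization

1. dispenses prescription medication → Operating License required.
2. does not collect or haul waste; employees 46 < 58 → Municipal Permit not required.
3. years in business 17 < 18; employees 46 ≥ 24 → exempt from Operating License.
4. employees 46 ≥ 44 → Regulatory Authorization required.
5. revenue $1,775,000 ≥ $800,000 → Regulatory Permit not required.
6. employees 46 ≥ 23 → Operating Registration not required.
7. does not host events open to the public → Regulatory Authorization exemption does not apply.
8. does not store flammable materials → Municipal Authorization not required.
9. years in business 17 > 16; employees 46 ≥ 43 → New Business Permit not required.
10. does not collect or haul waste → Operating License exemption does not apply.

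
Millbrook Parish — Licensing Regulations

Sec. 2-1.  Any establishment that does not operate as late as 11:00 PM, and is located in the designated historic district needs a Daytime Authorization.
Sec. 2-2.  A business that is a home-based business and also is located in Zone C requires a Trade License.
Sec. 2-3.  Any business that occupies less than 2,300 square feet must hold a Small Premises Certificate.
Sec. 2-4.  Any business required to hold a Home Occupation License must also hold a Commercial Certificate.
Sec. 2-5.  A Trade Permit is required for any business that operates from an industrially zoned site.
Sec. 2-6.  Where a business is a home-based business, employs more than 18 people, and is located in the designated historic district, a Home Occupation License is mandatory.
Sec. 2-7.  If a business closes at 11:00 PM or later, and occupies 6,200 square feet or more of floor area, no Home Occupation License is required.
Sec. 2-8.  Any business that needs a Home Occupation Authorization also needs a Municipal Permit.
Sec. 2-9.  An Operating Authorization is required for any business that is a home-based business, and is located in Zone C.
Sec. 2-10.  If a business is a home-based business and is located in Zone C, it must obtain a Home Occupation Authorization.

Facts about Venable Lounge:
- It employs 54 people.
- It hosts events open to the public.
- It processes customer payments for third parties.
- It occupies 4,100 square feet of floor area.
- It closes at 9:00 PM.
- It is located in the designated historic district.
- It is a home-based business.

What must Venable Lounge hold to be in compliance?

Commercial Certificate, Daytime Authorization, Home Occupation License

Sec. 2-1. closes 9:00 PM, at/before 11:00 PM; is located in the designated historic district → Daytime Authorization required.
Sec. 2-2. is a home-based business; is located in the designated historic district (not: is located in Zone C) → Trade License not required.
Sec. 2-3. floor area 4,100 square feet ≥ 2,300 square feet → Small Premises Certificate not required.
Sec. 2-4. Home Occupation License is required → Commercial Certificate also required.
Sec. 2-5. is a home-based business (not: operates from an industrially zoned site) → Trade Permit not required.
Sec. 2-6. is a home-based business; employees 54 > 18; is located in the designated historic district → Home Occupation License required.
Sec. 2-7. closes 9:00 PM, at/before 11:00 PM; floor area 4,100 square feet < 6,200 square feet → Home Occupation License exemption does not apply.
Sec. 2-8. Home Occupation Authorization is not required → no effect.
Sec. 2-9. is a home-based business; is located in the designated historic district (not: is located in Zone C) → Operating Authorization not required.
Sec. 2-10. is a home-based business; is located in the designated historic district (not: is located in Zone C) → Home Occupation Authorization not required.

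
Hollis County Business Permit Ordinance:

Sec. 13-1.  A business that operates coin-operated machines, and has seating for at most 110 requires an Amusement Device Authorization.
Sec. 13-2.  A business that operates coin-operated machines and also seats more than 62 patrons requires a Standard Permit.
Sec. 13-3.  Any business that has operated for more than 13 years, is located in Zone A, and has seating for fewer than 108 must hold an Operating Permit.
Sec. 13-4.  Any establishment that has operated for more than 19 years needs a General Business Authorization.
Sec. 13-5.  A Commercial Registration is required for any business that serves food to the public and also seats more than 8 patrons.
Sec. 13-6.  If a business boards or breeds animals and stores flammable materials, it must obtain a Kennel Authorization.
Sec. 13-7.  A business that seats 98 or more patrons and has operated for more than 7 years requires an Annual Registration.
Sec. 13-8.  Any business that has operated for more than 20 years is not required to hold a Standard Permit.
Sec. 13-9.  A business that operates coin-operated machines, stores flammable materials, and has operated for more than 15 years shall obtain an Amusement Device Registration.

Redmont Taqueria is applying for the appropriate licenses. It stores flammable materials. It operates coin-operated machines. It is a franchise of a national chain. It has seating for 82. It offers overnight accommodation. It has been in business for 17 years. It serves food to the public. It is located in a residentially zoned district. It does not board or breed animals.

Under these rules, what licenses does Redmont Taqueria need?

Sec. 13-1. operates coin-operated machines; seating 82 ≤ 110 → Amusement Device Authorization required.
Sec. 13-2. operates coin-operated machines; seating 82 > 62 → Standard Permit required.
Sec. 13-3. years in business 17 > 13; is located in a residentially zoned district (not: is located in Zone A); seating 82 < 108 → Operating Permit not required.
Sec. 13-4. years in business 17 ≤ 19 → General Business Authorization not required.
Sec. 13-5. serves food to the public; seating 82 > 8 → Commercial Registration required.
Sec. 13-6. does not board or breed animals; stores flammable materials → Kennel Authorization not required.
Sec. 13-7. seating 82 < 98; years in business 17 > 7 → Annual Registration not required.
Sec. 13-8. years in business 17 ≤ 20 → Standard Permit exemption does not apply.
Sec. 13-9. operates coin-operated machines; stores flammable materials; years in business 17 > 15 → Amusement Device Registration required.

Amusement Device Authorization, Amusement Device Registration, Commercial Registration, Standard Permit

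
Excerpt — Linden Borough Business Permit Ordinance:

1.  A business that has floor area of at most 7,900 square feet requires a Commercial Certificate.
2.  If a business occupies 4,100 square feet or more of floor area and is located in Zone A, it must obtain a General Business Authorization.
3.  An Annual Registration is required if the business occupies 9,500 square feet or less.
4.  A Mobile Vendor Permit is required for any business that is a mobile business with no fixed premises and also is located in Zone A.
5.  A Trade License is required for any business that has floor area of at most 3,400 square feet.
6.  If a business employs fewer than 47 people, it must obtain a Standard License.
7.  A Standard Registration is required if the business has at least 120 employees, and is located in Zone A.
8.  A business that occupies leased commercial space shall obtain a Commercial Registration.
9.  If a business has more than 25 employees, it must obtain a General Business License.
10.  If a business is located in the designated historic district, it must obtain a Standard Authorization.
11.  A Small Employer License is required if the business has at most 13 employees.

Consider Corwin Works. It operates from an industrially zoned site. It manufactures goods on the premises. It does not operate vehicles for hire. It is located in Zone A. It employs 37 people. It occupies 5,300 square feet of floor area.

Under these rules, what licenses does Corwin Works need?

1. floor area 5,300 square feet ≤ 7,900 square feet → Commercial Certificate required.
2. floor area 5,300 square feet ≥ 4,100 square feet; is located in Zone A → General Business Authorization required.
3. floor area 5,300 square feet ≤ 9,500 square feet → Annual Registration required.
4. operates from an industrially zoned site (not: is a mobile business with no fixed premises); is located in Zone A → Mobile Vendor Permit not required.
5. floor area 5,300 square feet > 3,400 square feet → Trade License not required.
6. employees 37 < 47 → Standard License required.
7. employees 37 < 120; is located in Zone A → Standard Registration not required.
8. operates from an industrially zoned site (not: occupies leased commercial space) → Commercial Registration not required.
9. employees 37 > 25 → General Business License required.
10. is located in Zone A (not: is located in the designated historic district) → Standard Authorization not required.
11. employees 37 > 13 → Small Employer License not required.

Annual Registration, Commercial Certificate, General Business Authorization, General Business License, Standard License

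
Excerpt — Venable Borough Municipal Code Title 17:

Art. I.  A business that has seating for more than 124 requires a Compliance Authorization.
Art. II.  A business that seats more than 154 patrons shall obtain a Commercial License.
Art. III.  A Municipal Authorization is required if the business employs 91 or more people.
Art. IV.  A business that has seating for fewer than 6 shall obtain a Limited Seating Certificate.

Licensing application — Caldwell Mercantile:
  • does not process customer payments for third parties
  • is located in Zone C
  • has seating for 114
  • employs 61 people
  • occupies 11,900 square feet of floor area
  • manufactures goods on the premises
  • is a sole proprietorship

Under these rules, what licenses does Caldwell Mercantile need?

Art. I. seating 114 ≤ 124 → Compliance Authorization not required.
Art. II. seating 114 ≤ 154 → Commercial License not required.
Art. III. employees 61 < 91 → Municipal Authorization not required.
Art. IV. seating 114 ≥ 6 → Limited Seating Certificate not required.

None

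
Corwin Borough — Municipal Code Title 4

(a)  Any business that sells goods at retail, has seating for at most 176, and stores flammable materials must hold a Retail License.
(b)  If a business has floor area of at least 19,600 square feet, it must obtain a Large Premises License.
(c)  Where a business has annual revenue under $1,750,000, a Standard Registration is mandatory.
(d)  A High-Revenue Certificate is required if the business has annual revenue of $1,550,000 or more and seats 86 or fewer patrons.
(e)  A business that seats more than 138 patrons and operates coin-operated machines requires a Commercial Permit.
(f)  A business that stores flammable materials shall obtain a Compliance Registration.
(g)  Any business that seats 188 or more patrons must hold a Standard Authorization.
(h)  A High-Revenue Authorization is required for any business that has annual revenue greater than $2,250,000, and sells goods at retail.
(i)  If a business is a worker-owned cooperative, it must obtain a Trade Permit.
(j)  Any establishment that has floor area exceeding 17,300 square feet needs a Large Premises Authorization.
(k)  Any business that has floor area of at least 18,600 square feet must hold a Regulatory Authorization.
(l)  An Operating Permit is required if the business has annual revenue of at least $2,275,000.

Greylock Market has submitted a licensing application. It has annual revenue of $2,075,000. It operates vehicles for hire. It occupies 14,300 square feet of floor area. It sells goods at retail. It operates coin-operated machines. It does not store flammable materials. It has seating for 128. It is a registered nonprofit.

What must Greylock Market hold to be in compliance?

None

(a) sells goods at retail; seating 128 ≤ 176; does not store flammable materials → Retail License not required.
(b) floor area 14,300 square feet < 19,600 square feet → Large Premises License not required.
(c) revenue $2,075,000 ≥ $1,750,000 → Standard Registration not required.
(d) revenue $2,075,000 ≥ $1,550,000; seating 128 > 86 → High-Revenue Certificate not required.
(e) seating 128 ≤ 138; operates coin-operated machines → Commercial Permit not required.
(f) does not store flammable materials → Compliance Registration not required.
(g) seating 128 < 188 → Standard Authorization not required.
(h) revenue $2,075,000 ≤ $2,250,000; sells goods at retail → High-Revenue Authorization not required.
(i) is a registered nonprofit (not: is a worker-owned cooperative) → Trade Permit not required.
(j) floor area 14,300 square feet ≤ 17,300 square feet → Large Premises Authorization not required.
(k) floor area 14,300 square feet < 18,600 square feet → Regulatory Authorization not required.
(l) revenue $2,075,000 < $2,275,000 → Operating Permit not required.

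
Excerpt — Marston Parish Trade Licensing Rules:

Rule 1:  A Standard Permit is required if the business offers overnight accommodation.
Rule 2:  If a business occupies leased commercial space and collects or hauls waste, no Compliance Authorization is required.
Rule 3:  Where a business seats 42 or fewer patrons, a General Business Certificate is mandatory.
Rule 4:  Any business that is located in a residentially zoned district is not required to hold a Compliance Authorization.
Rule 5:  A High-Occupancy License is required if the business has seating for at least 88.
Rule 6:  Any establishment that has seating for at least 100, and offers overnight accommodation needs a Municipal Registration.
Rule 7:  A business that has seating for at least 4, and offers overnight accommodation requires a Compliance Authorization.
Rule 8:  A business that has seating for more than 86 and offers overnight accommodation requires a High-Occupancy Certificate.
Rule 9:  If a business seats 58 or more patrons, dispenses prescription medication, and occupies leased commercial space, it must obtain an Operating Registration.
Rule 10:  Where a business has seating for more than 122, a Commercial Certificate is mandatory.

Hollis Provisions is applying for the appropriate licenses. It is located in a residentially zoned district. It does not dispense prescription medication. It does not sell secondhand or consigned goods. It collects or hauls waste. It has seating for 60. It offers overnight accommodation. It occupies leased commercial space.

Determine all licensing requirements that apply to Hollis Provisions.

Rule 1: offers overnight accommodation → Standard Permit required.
Rule 2: occupies leased commercial space; collects or hauls waste → exempt from Compliance Authorization.
Rule 3: seating 60 > 42 → General Business Certificate not required.
Rule 4: is located in a residentially zoned district → exempt from Compliance Authorization.
Rule 5: seating 60 < 88 → High-Occupancy License not required.
Rule 6: seating 60 < 100; offers overnight accommodation → Municipal Registration not required.
Rule 7: seating 60 ≥ 4; offers overnight accommodation → Compliance Authorization required.
Rule 8: seating 60 ≤ 86; offers overnight accommodation → High-Occupancy Certificate not required.
Rule 9: seating 60 ≥ 58; does not dispense prescription medication; occupies leased commercial space → Operating Registration not required.
Rule 10: seating 60 ≤ 122 → Commercial Certificate not required.

Standard Permit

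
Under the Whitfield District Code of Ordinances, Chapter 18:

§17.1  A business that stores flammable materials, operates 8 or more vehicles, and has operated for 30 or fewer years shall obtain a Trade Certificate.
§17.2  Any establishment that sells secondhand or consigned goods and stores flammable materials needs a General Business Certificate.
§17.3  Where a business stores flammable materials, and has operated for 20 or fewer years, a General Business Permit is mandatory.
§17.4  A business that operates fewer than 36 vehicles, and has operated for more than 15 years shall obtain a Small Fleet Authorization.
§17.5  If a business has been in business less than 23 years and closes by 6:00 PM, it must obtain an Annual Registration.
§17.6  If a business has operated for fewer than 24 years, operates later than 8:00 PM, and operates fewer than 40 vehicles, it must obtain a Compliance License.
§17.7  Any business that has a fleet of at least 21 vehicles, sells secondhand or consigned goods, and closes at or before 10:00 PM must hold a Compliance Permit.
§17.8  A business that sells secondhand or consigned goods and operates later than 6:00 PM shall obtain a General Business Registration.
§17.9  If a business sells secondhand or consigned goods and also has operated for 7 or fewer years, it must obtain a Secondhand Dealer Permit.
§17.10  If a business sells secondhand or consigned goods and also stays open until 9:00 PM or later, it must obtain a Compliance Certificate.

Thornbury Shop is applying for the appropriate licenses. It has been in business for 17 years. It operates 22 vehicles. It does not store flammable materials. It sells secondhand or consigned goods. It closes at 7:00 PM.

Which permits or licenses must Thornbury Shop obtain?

Compliance Permit, General Business Registration, Small Fleet Authorization

§17.1 does not store flammable materials; vehicles 22 ≥ 8; years in business 17 ≤ 30 → Trade Certificate not required.
§17.2 sells secondhand or consigned goods; does not store flammable materials → General Business Certificate not required.
§17.3 does not store flammable materials; years in business 17 ≤ 20 → General Business Permit not required.
§17.4 vehicles 22 < 36; years in business 17 > 15 → Small Fleet Authorization required.
§17.5 years in business 17 < 23; closes 7:00 PM, after 6:00 PM → Annual Registration not required.
§17.6 years in business 17 < 24; closes 7:00 PM, at/before 8:00 PM; vehicles 22 < 40 → Compliance License not required.
§17.7 vehicles 22 ≥ 21; sells secondhand or consigned goods; closes 7:00 PM, at/before 10:00 PM → Compliance Permit required.
§17.8 sells secondhand or consigned goods; closes 7:00 PM, after 6:00 PM → General Business Registration required.
§17.9 sells secondhand or consigned goods; years in business 17 > 7 → Secondhand Dealer Permit not required.
§17.10 sells secondhand or consigned goods; closes 7:00 PM, at/before 9:00 PM → Compliance Certificate not required.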